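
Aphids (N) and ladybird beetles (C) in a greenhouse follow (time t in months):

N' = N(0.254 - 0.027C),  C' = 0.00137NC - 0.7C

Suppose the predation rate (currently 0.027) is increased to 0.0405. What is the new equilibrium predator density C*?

At the interior fixed point, setting dN/dt = 0 with N > 0 fixes C* = (prey growth rate)/(NC coefficient) — independent of the other coefficients.
With the change, C* = 0.254/0.0405 = 6.27; it falls from 9.41.

C* ≈ 6.27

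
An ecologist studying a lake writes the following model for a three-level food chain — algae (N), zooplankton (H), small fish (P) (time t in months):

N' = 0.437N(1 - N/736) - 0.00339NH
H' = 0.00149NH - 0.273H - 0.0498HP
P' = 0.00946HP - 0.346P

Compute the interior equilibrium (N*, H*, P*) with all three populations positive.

From dP/dt = 0: 0.00946H* = 0.346, so H* = 36.6.
From dN/dt = 0: 0.437(1 - N*/736) = 0.00339·36.6, giving N* = 736·(1 - 0.284) = 527.
From dH/dt = 0: 0.00149·527 - 0.273 = 0.0498P*, so P* = 0.512/0.0498 = 10.3.

N* ≈ 527, H* ≈ 36.6, P* ≈ 10.3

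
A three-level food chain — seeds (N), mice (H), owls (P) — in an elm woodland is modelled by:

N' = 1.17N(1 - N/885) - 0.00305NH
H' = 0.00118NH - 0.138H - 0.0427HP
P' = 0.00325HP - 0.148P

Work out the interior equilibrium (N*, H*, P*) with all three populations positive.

N* ≈ 780, H* ≈ 45.5, P* ≈ 18.3

From dP/dt = 0: 0.00325H* = 0.148, so H* = 45.5.
From dN/dt = 0: 1.17(1 - N*/885) = 0.00305·45.5, giving N* = 885·(1 - 0.119) = 780.
From dH/dt = 0: 0.00118·780 - 0.138 = 0.0427P*, so P* = 0.782/0.0427 = 18.3.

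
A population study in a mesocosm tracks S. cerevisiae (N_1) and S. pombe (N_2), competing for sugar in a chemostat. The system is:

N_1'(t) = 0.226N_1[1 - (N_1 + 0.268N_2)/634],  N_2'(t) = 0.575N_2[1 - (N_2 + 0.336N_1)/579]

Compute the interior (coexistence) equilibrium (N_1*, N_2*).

Setting both brackets to zero gives the nullclines N_1 + 0.268N_2 = 634 and 0.336N_1 + N_2 = 579.
Substituting N_2 = 579 - 0.336N_1 into the first: N_1(1 - 0.268·0.336) = 634 - 0.268·579.
So N_1* = 479/0.91 = 526, and then N_2* = 579 - 0.336·526 = 402.

N_1* ≈ 526, N_2* ≈ 402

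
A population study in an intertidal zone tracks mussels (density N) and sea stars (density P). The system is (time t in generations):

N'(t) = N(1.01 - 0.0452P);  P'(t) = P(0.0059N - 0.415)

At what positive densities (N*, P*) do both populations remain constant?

Set dP/dt = 0 with P > 0: 0.0059N - 0.415 = 0, so N* = 0.415/0.0059 = 70.3.
Set dN/dt = 0 with N > 0: 1.01 - 0.0452P = 0, so P* = 1.01/0.0452 = 22.3.

N* ≈ 70.3, P* ≈ 22.3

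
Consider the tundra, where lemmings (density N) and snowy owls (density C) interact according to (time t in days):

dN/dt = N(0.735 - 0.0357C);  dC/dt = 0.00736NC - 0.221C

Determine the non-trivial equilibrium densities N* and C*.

Set dC/dt = 0 with C > 0: 0.00736N - 0.221 = 0, so N* = 0.221/0.00736 = 30.
Set dN/dt = 0 with N > 0: 0.735 - 0.0357C = 0, so C* = 0.735/0.0357 = 20.6.

N* ≈ 30, C* ≈ 20.6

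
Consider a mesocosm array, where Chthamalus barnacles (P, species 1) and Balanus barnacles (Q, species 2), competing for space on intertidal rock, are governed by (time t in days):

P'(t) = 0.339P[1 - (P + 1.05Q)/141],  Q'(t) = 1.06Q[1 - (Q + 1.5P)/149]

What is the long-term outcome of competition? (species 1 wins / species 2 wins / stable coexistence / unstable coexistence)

unstable coexistence (outcome depends on initial conditions)

Compare the nullcline intercepts: K1/α12 = 141/1.05 = 134 < K2 = 149; K2/α21 = 149/1.5 = 99.3 < K1 = 141.
Since both are reversed, neither can invade when rare; the interior point is a saddle.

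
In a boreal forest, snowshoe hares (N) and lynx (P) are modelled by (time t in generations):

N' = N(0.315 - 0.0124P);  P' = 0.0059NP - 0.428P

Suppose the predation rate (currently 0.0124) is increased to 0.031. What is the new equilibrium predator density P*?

At the interior fixed point, setting dN/dt = 0 with N > 0 fixes P* = (prey growth rate)/(NP coefficient) — independent of the other coefficients.
With the change, P* = 0.315/0.031 = 10.2; it falls from 25.4.

P* ≈ 10.2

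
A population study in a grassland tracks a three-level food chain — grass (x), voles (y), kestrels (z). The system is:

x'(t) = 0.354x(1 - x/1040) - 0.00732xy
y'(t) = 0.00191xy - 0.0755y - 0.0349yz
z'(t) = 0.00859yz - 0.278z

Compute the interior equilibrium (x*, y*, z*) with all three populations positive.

x* ≈ 344, y* ≈ 32.4, z* ≈ 16.7

From dz/dt = 0: 0.00859y* = 0.278, so y* = 32.4.
From dx/dt = 0: 0.354(1 - x*/1040) = 0.00732·32.4, giving x* = 1040·(1 - 0.669) = 344.
From dy/dt = 0: 0.00191·344 - 0.0755 = 0.0349z*, so z* = 0.582/0.0349 = 16.7.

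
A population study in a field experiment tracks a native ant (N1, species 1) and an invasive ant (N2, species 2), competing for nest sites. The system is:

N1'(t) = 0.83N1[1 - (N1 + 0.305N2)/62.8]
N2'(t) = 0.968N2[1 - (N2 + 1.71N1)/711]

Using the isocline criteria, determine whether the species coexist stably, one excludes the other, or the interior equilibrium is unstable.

species 2 excludes species 1

Compare the nullcline intercepts: K1/α12 = 62.8/0.305 = 206 < K2 = 711; K2/α21 = 711/1.71 = 416 > K1 = 62.8.
Since the inequalities point opposite ways, species 2 can invade but species 1 cannot.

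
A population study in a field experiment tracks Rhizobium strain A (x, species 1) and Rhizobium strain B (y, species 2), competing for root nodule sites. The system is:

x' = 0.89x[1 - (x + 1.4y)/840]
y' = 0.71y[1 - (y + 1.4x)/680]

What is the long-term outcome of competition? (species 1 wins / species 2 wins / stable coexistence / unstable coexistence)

Compare the nullcline intercepts: K1/α12 = 840/1.4 = 600 < K2 = 680; K2/α21 = 680/1.4 = 486 < K1 = 840.
Since both are reversed, neither can invade when rare; the interior point is a saddle.

unstable coexistence (outcome depends on initial conditions)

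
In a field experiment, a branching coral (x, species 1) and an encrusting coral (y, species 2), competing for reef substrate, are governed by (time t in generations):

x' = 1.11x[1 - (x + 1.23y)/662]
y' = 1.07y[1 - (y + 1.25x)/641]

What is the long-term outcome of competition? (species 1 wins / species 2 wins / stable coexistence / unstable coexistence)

Compare the nullcline intercepts: K1/α12 = 662/1.23 = 538 < K2 = 641; K2/α21 = 641/1.25 = 513 < K1 = 662.
Since both are reversed, neither can invade when rare; the interior point is a saddle.

unstable coexistence (outcome depends on initial conditions)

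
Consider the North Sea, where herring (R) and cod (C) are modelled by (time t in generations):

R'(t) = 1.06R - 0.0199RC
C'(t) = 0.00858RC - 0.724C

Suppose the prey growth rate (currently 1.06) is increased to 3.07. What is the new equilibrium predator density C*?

At the interior fixed point, setting dR/dt = 0 with R > 0 fixes C* = (prey growth rate)/(RC coefficient) — independent of the other coefficients.
With the change, C* = 3.07/0.0199 = 154; it rises from 53.3.

C* ≈ 154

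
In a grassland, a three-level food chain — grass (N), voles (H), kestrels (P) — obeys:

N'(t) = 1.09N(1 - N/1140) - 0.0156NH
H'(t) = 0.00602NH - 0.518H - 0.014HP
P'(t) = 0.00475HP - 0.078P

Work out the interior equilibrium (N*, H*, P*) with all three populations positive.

From dP/dt = 0: 0.00475H* = 0.078, so H* = 16.4.
From dN/dt = 0: 1.09(1 - N*/1140) = 0.0156·16.4, giving N* = 1140·(1 - 0.235) = 872.
From dH/dt = 0: 0.00602·872 - 0.518 = 0.014P*, so P* = 4.73/0.014 = 338.

N* ≈ 872, H* ≈ 16.4, P* ≈ 338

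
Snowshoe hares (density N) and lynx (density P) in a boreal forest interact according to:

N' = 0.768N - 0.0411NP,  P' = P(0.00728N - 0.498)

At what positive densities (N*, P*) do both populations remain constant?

Set dP/dt = 0 with P > 0: 0.00728N - 0.498 = 0, so N* = 0.498/0.00728 = 68.4.
Set dN/dt = 0 with N > 0: 0.768 - 0.0411P = 0, so P* = 0.768/0.0411 = 18.7.

N* ≈ 68.4, P* ≈ 18.7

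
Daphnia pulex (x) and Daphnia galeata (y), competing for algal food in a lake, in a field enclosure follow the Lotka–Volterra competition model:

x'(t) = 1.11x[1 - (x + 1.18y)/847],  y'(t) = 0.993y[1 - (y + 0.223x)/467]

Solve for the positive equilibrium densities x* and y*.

Setting both brackets to zero gives the nullclines x + 1.18y = 847 and 0.223x + y = 467.
Substituting y = 467 - 0.223x into the first: x(1 - 1.18·0.223) = 847 - 1.18·467.
So x* = 296/0.737 = 402, and then y* = 467 - 0.223·402 = 377.

x* ≈ 402, y* ≈ 377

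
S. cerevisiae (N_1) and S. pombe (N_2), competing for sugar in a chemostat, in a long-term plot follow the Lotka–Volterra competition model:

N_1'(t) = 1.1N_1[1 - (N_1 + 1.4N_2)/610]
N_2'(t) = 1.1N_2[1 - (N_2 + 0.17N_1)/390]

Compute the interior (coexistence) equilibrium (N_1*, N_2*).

Setting both brackets to zero gives the nullclines N_1 + 1.4N_2 = 610 and 0.17N_1 + N_2 = 390.
Substituting N_2 = 390 - 0.17N_1 into the first: N_1(1 - 1.4·0.17) = 610 - 1.4·390.
So N_1* = 64/0.762 = 84, and then N_2* = 390 - 0.17·84 = 376.

N_1* ≈ 84, N_2* ≈ 376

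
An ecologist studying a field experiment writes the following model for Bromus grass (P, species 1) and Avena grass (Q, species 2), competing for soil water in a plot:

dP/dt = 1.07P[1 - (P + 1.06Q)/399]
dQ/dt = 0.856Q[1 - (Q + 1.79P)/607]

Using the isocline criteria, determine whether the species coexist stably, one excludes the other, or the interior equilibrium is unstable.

unstable coexistence (outcome depends on initial conditions)

Compare the nullcline intercepts: K1/α12 = 399/1.06 = 376 < K2 = 607; K2/α21 = 607/1.79 = 339 < K1 = 399.
Since both are reversed, neither can invade when rare; the interior point is a saddle.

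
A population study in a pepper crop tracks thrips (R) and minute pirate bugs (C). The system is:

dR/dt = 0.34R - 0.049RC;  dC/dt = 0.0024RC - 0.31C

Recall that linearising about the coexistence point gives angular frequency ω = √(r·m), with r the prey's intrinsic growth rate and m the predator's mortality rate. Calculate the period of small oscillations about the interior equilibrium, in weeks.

Here r = 0.34 and m = 0.31, so r·m = 0.105.
ω = √0.105 = 0.325 per week, hence T = 2π/ω ≈ 19.4 weeks.

T ≈ 19.4 weeks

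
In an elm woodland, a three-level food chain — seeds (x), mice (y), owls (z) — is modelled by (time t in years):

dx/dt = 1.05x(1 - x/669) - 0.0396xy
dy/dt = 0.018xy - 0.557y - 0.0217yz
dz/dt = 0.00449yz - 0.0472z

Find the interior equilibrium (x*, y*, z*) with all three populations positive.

From dz/dt = 0: 0.00449y* = 0.0472, so y* = 10.5.
From dx/dt = 0: 1.05(1 - x*/669) = 0.0396·10.5, giving x* = 669·(1 - 0.396) = 404.
From dy/dt = 0: 0.018·404 - 0.557 = 0.0217z*, so z* = 6.71/0.0217 = 309.

x* ≈ 404, y* ≈ 10.5, z* ≈ 309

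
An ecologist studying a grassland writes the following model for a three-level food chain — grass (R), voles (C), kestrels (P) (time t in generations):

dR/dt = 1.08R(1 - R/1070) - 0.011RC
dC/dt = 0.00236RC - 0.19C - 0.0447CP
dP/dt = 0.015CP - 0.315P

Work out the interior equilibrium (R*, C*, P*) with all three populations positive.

R* ≈ 841, C* ≈ 21, P* ≈ 40.2

From dP/dt = 0: 0.015C* = 0.315, so C* = 21.
From dR/dt = 0: 1.08(1 - R*/1070) = 0.011·21, giving R* = 1070·(1 - 0.214) = 841.
From dC/dt = 0: 0.00236·841 - 0.19 = 0.0447P*, so P* = 1.8/0.0447 = 40.2.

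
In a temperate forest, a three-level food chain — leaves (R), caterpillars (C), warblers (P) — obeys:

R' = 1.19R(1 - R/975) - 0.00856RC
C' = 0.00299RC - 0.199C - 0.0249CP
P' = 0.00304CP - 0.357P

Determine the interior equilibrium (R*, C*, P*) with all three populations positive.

From dP/dt = 0: 0.00304C* = 0.357, so C* = 117.
From dR/dt = 0: 1.19(1 - R*/975) = 0.00856·117, giving R* = 975·(1 - 0.845) = 151.
From dC/dt = 0: 0.00299·151 - 0.199 = 0.0249P*, so P* = 0.254/0.0249 = 10.2.

R* ≈ 151, C* ≈ 117, P* ≈ 10.2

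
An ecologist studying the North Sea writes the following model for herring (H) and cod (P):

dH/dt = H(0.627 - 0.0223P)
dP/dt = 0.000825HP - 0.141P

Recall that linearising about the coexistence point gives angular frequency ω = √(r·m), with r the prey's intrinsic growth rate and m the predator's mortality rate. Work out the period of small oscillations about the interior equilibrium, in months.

Here r = 0.627 and m = 0.141, so r·m = 0.0884.
ω = √0.0884 = 0.297 per month, hence T = 2π/ω ≈ 21.1 months.

T ≈ 21.1 months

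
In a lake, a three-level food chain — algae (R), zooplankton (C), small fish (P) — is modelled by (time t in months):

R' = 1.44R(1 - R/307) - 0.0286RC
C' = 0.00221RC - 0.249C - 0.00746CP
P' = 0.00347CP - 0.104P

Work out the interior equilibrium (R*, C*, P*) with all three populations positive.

From dP/dt = 0: 0.00347C* = 0.104, so C* = 30.
From dR/dt = 0: 1.44(1 - R*/307) = 0.0286·30, giving R* = 307·(1 - 0.595) = 124.
From dC/dt = 0: 0.00221·124 - 0.249 = 0.00746P*, so P* = 0.0256/0.00746 = 3.43.

R* ≈ 124, C* ≈ 30, P* ≈ 3.43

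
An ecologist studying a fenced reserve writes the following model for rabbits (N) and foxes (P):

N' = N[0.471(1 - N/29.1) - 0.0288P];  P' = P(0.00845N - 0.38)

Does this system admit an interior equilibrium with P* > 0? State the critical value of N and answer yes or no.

Threshold N = 45; K < 45, so no, the predator goes extinct.

The predator equation gives dP/dt > 0 only when N > 0.38/0.00845 = 45.
Without the predator, N → K = 29.1. Since 29.1 < 45, the predator cannot invade.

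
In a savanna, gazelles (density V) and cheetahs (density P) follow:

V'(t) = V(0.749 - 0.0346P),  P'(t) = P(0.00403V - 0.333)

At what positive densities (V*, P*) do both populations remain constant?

V* ≈ 82.6, P* ≈ 21.6

Set dP/dt = 0 with P > 0: 0.00403V - 0.333 = 0, so V* = 0.333/0.00403 = 82.6.
Set dV/dt = 0 with V > 0: 0.749 - 0.0346P = 0, so P* = 0.749/0.0346 = 21.6.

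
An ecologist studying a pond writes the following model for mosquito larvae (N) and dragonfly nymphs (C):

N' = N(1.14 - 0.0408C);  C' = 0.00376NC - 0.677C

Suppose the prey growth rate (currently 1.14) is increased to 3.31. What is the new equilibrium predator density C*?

At the interior fixed point, setting dN/dt = 0 with N > 0 fixes C* = (prey growth rate)/(NC coefficient) — independent of the other coefficients.
With the change, C* = 3.31/0.0408 = 81.1; it rises from 27.9.

C* ≈ 81.1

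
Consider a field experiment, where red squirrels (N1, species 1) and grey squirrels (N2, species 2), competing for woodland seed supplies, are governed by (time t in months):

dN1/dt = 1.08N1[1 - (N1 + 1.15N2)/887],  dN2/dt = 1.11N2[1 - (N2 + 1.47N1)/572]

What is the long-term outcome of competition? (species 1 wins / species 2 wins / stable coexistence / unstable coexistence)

species 1 excludes species 2

Compare the nullcline intercepts: K1/α12 = 887/1.15 = 771 > K2 = 572; K2/α21 = 572/1.47 = 389 < K1 = 887.
Since the inequalities point opposite ways, species 1 can invade but species 2 cannot.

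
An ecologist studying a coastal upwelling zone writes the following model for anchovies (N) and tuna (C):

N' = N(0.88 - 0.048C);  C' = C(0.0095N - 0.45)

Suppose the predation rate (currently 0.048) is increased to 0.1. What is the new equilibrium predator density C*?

C* ≈ 8.8

At the interior fixed point, setting dN/dt = 0 with N > 0 fixes C* = (prey growth rate)/(NC coefficient) — independent of the other coefficients.
With the change, C* = 0.88/0.1 = 8.8; it falls from 18.3.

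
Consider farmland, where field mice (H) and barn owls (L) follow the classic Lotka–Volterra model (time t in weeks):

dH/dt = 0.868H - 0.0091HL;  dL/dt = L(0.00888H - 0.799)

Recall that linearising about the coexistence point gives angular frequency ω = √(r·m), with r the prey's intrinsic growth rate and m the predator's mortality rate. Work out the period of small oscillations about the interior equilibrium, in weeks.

Here r = 0.868 and m = 0.799, so r·m = 0.694.
ω = √0.694 = 0.833 per week, hence T = 2π/ω ≈ 7.54 weeks.

T ≈ 7.54 weeks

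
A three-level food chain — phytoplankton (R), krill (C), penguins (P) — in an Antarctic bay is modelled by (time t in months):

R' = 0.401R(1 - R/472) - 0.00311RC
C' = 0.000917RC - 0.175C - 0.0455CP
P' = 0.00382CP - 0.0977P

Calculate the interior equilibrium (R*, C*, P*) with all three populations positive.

From dP/dt = 0: 0.00382C* = 0.0977, so C* = 25.6.
From dR/dt = 0: 0.401(1 - R*/472) = 0.00311·25.6, giving R* = 472·(1 - 0.198) = 378.
From dC/dt = 0: 0.000917·378 - 0.175 = 0.0455P*, so P* = 0.172/0.0455 = 3.78.

R* ≈ 378, C* ≈ 25.6, P* ≈ 3.78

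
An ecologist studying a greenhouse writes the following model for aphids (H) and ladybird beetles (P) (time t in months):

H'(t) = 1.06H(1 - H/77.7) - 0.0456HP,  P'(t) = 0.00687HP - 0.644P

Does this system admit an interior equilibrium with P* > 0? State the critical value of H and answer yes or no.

The predator equation gives dP/dt > 0 only when H > 0.644/0.00687 = 93.7.
Without the predator, H → K = 77.7. Since 77.7 < 93.7, the predator cannot invade.

Threshold H = 93.7; K < 93.7, so no, the predator goes extinct.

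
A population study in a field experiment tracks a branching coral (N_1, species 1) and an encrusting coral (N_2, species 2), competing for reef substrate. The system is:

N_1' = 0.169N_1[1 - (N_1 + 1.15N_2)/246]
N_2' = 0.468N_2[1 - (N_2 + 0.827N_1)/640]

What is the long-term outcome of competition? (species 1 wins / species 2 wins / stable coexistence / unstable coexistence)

Compare the nullcline intercepts: K1/α12 = 246/1.15 = 214 < K2 = 640; K2/α21 = 640/0.827 = 774 > K1 = 246.
Since the inequalities point opposite ways, species 2 can invade but species 1 cannot.

species 2 excludes species 1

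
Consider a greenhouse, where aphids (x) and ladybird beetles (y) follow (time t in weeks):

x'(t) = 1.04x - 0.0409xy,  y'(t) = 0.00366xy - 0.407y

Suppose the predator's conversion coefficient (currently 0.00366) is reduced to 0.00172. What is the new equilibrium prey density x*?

x* ≈ 237

At the interior fixed point, setting dy/dt = 0 with y > 0 fixes x* = (predator death rate)/(xy coefficient) — independent of the other coefficients.
With the change, x* = 0.407/0.00172 = 237; it rises from 111.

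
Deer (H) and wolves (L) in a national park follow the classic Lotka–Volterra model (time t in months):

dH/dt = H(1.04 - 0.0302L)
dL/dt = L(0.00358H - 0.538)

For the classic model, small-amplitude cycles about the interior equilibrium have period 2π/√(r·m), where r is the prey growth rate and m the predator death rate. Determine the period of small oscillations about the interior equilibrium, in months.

Here r = 1.04 and m = 0.538, so r·m = 0.56.
ω = √0.56 = 0.748 per month, hence T = 2π/ω ≈ 8.4 months.

T ≈ 8.4 months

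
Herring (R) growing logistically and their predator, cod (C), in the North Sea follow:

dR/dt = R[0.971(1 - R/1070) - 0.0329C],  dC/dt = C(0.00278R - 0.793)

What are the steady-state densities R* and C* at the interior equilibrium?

R* ≈ 285, C* ≈ 21.6

From dC/dt = 0 with C > 0: 0.00278R* = 0.793, so R* = 285.
Substitute into dR/dt = 0: 0.971(1 - 285/1070) = 0.0329C*.
The bracket is 0.733, giving C* = 0.712/0.0329 = 21.6.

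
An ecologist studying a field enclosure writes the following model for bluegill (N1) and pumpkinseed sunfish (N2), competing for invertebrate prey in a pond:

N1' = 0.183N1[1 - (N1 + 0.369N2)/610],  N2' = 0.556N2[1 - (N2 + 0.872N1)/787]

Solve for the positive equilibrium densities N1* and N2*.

N1* ≈ 471, N2* ≈ 376

Setting both brackets to zero gives the nullclines N1 + 0.369N2 = 610 and 0.872N1 + N2 = 787.
Substituting N2 = 787 - 0.872N1 into the first: N1(1 - 0.369·0.872) = 610 - 0.369·787.
So N1* = 320/0.678 = 471, and then N2* = 787 - 0.872·471 = 376.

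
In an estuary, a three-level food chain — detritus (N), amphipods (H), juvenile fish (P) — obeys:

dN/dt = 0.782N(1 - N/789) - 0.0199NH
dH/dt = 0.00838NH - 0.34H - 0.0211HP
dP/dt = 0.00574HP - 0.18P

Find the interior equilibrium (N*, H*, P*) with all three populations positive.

From dP/dt = 0: 0.00574H* = 0.18, so H* = 31.4.
From dN/dt = 0: 0.782(1 - N*/789) = 0.0199·31.4, giving N* = 789·(1 - 0.798) = 159.
From dH/dt = 0: 0.00838·159 - 0.34 = 0.0211P*, so P* = 0.996/0.0211 = 47.2.

N* ≈ 159, H* ≈ 31.4, P* ≈ 47.2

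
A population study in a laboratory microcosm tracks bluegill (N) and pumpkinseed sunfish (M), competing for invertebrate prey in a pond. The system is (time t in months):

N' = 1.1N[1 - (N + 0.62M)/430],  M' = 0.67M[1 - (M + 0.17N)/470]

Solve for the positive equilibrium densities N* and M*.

Setting both brackets to zero gives the nullclines N + 0.62M = 430 and 0.17N + M = 470.
Substituting M = 470 - 0.17N into the first: N(1 - 0.62·0.17) = 430 - 0.62·470.
So N* = 139/0.895 = 155, and then M* = 470 - 0.17·155 = 444.

N* ≈ 155, M* ≈ 444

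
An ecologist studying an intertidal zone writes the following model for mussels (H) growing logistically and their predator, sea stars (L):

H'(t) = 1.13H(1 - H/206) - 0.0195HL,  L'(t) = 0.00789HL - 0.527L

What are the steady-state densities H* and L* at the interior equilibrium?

From dL/dt = 0 with L > 0: 0.00789H* = 0.527, so H* = 66.8.
Substitute into dH/dt = 0: 1.13(1 - 66.8/206) = 0.0195L*.
The bracket is 0.676, giving L* = 0.764/0.0195 = 39.2.

H* ≈ 66.8, L* ≈ 39.2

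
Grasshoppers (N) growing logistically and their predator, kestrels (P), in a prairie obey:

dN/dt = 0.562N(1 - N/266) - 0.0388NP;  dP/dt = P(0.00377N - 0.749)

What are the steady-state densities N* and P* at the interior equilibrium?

From dP/dt = 0 with P > 0: 0.00377N* = 0.749, so N* = 199.
Substitute into dN/dt = 0: 0.562(1 - 199/266) = 0.0388P*.
The bracket is 0.253, giving P* = 0.142/0.0388 = 3.67.

N* ≈ 199, P* ≈ 3.67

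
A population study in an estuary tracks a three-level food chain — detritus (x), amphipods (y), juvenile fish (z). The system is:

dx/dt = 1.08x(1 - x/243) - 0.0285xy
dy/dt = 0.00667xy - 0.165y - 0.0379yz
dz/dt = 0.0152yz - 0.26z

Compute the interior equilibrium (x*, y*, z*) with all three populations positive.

From dz/dt = 0: 0.0152y* = 0.26, so y* = 17.1.
From dx/dt = 0: 1.08(1 - x*/243) = 0.0285·17.1, giving x* = 243·(1 - 0.451) = 133.
From dy/dt = 0: 0.00667·133 - 0.165 = 0.0379z*, so z* = 0.724/0.0379 = 19.1.

x* ≈ 133, y* ≈ 17.1, z* ≈ 19.1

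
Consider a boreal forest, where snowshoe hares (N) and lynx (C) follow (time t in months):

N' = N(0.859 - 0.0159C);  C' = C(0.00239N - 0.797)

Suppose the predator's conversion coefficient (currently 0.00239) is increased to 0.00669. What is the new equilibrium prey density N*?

At the interior fixed point, setting dC/dt = 0 with C > 0 fixes N* = (predator death rate)/(NC coefficient) — independent of the other coefficients.
With the change, N* = 0.797/0.00669 = 119; it falls from 333.

N* ≈ 119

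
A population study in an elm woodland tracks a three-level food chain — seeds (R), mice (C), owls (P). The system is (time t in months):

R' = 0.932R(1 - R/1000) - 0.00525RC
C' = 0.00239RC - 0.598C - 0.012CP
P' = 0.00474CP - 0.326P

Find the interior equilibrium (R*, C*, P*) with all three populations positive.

From dP/dt = 0: 0.00474C* = 0.326, so C* = 68.8.
From dR/dt = 0: 0.932(1 - R*/1000) = 0.00525·68.8, giving R* = 1000·(1 - 0.387) = 613.
From dC/dt = 0: 0.00239·613 - 0.598 = 0.012P*, so P* = 0.866/0.012 = 72.2.

R* ≈ 613, C* ≈ 68.8, P* ≈ 72.2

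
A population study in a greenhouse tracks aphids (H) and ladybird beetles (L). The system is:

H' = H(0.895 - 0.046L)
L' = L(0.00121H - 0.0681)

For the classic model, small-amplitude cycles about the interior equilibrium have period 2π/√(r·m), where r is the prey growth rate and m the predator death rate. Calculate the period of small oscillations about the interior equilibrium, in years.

T ≈ 25.5 years

Here r = 0.895 and m = 0.0681, so r·m = 0.0609.
ω = √0.0609 = 0.247 per year, hence T = 2π/ω ≈ 25.5 years.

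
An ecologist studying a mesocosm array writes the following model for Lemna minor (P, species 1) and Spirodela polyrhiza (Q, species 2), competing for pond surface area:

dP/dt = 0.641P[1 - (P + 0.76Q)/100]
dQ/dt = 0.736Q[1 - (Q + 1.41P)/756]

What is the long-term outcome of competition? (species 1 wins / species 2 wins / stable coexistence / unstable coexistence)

Compare the nullcline intercepts: K1/α12 = 100/0.76 = 132 < K2 = 756; K2/α21 = 756/1.41 = 536 > K1 = 100.
Since the inequalities point opposite ways, species 2 can invade but species 1 cannot.

species 2 excludes species 1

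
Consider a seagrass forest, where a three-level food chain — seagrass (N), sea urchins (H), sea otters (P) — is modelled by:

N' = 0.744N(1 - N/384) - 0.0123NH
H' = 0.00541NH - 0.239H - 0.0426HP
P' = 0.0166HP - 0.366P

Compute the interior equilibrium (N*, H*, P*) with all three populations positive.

N* ≈ 244, H* ≈ 22, P* ≈ 25.4

From dP/dt = 0: 0.0166H* = 0.366, so H* = 22.
From dN/dt = 0: 0.744(1 - N*/384) = 0.0123·22, giving N* = 384·(1 - 0.365) = 244.
From dH/dt = 0: 0.00541·244 - 0.239 = 0.0426P*, so P* = 1.08/0.0426 = 25.4.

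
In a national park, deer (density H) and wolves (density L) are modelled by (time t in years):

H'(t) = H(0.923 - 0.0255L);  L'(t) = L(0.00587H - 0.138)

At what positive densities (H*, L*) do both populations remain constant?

H* ≈ 23.5, L* ≈ 36.2

Set dL/dt = 0 with L > 0: 0.00587H - 0.138 = 0, so H* = 0.138/0.00587 = 23.5.
Set dH/dt = 0 with H > 0: 0.923 - 0.0255L = 0, so L* = 0.923/0.0255 = 36.2.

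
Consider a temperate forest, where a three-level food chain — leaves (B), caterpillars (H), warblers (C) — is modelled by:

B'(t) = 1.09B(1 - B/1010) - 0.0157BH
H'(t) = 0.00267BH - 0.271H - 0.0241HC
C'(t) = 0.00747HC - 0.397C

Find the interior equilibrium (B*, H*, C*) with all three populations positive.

B* ≈ 237, H* ≈ 53.1, C* ≈ 15

From dC/dt = 0: 0.00747H* = 0.397, so H* = 53.1.
From dB/dt = 0: 1.09(1 - B*/1010) = 0.0157·53.1, giving B* = 1010·(1 - 0.765) = 237.
From dH/dt = 0: 0.00267·237 - 0.271 = 0.0241C*, so C* = 0.361/0.0241 = 15.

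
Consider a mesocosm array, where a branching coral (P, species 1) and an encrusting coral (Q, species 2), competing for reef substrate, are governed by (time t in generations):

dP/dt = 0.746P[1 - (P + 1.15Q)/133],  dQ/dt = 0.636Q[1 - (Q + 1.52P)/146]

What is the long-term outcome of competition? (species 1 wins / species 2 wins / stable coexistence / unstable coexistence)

Compare the nullcline intercepts: K1/α12 = 133/1.15 = 116 < K2 = 146; K2/α21 = 146/1.52 = 96.1 < K1 = 133.
Since both are reversed, neither can invade when rare; the interior point is a saddle.

unstable coexistence (outcome depends on initial conditions)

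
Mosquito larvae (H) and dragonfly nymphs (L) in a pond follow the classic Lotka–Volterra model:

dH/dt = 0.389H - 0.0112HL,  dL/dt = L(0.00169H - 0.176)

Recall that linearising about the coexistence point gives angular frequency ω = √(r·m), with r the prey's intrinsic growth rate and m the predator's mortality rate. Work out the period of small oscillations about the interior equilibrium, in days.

T ≈ 24 days

Here r = 0.389 and m = 0.176, so r·m = 0.0685.
ω = √0.0685 = 0.262 per day, hence T = 2π/ω ≈ 24 days.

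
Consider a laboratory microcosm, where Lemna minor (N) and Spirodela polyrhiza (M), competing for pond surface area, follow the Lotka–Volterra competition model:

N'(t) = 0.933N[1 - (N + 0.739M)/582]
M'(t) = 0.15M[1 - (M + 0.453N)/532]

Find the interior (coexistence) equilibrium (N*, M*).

N* ≈ 284, M* ≈ 403

Setting both brackets to zero gives the nullclines N + 0.739M = 582 and 0.453N + M = 532.
Substituting M = 532 - 0.453N into the first: N(1 - 0.739·0.453) = 582 - 0.739·532.
So N* = 189/0.665 = 284, and then M* = 532 - 0.453·284 = 403.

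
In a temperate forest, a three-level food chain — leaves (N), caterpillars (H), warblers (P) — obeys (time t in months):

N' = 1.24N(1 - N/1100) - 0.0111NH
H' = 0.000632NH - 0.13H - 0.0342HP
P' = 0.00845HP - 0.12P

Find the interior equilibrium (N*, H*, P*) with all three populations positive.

N* ≈ 960, H* ≈ 14.2, P* ≈ 13.9

From dP/dt = 0: 0.00845H* = 0.12, so H* = 14.2.
From dN/dt = 0: 1.24(1 - N*/1100) = 0.0111·14.2, giving N* = 1100·(1 - 0.127) = 960.
From dH/dt = 0: 0.000632·960 - 0.13 = 0.0342P*, so P* = 0.477/0.0342 = 13.9.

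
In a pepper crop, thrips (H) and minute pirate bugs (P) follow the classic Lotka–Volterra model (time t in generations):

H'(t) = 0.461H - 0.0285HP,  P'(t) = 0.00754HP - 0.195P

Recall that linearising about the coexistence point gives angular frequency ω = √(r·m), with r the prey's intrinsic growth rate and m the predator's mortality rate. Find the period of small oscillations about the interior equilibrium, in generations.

Here r = 0.461 and m = 0.195, so r·m = 0.0899.
ω = √0.0899 = 0.3 per generation, hence T = 2π/ω ≈ 21 generations.

T ≈ 21 generations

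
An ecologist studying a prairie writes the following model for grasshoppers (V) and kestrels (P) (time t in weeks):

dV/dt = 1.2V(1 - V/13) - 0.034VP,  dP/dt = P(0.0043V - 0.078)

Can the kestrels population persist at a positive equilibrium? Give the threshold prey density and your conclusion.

Threshold V = 18.1; K < 18.1, so no, the predator goes extinct.

The predator equation gives dP/dt > 0 only when V > 0.078/0.0043 = 18.1.
Without the predator, V → K = 13. Since 13 < 18.1, the predator cannot invade.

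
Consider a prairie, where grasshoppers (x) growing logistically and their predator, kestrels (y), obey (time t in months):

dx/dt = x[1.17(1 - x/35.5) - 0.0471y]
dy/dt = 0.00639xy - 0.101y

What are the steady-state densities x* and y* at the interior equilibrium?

x* ≈ 15.8, y* ≈ 13.8

From dy/dt = 0 with y > 0: 0.00639x* = 0.101, so x* = 15.8.
Substitute into dx/dt = 0: 1.17(1 - 15.8/35.5) = 0.0471y*.
The bracket is 0.555, giving y* = 0.649/0.0471 = 13.8.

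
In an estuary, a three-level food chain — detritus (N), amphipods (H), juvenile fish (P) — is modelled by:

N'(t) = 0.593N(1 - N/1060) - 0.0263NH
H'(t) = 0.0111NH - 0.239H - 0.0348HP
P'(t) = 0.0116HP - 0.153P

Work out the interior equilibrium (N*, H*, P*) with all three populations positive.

From dP/dt = 0: 0.0116H* = 0.153, so H* = 13.2.
From dN/dt = 0: 0.593(1 - N*/1060) = 0.0263·13.2, giving N* = 1060·(1 - 0.585) = 440.
From dH/dt = 0: 0.0111·440 - 0.239 = 0.0348P*, so P* = 4.64/0.0348 = 133.

N* ≈ 440, H* ≈ 13.2, P* ≈ 133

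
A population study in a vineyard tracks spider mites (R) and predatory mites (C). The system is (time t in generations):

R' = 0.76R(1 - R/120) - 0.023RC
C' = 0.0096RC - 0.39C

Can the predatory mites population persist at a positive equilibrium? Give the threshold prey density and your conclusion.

Threshold R = 40.6; K > 40.6, so yes, the predator persists.

The predator equation gives dC/dt > 0 only when R > 0.39/0.0096 = 40.6.
Without the predator, R → K = 120. Since 120 > 40.6, the predator can invade and persist.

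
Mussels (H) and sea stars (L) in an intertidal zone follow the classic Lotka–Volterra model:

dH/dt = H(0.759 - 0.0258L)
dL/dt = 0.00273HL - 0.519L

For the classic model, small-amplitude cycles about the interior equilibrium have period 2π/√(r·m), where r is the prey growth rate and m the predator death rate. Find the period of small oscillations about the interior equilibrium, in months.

Here r = 0.759 and m = 0.519, so r·m = 0.394.
ω = √0.394 = 0.628 per month, hence T = 2π/ω ≈ 10 months.

T ≈ 10 months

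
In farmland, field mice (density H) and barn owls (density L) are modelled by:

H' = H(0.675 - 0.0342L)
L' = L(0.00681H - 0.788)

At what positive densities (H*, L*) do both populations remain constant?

Set dL/dt = 0 with L > 0: 0.00681H - 0.788 = 0, so H* = 0.788/0.00681 = 116.
Set dH/dt = 0 with H > 0: 0.675 - 0.0342L = 0, so L* = 0.675/0.0342 = 19.7.

H* ≈ 116, L* ≈ 19.7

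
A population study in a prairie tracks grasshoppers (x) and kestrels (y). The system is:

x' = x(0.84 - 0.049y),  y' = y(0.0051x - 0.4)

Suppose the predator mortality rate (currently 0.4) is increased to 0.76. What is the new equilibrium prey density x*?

At the interior fixed point, setting dy/dt = 0 with y > 0 fixes x* = (predator death rate)/(xy coefficient) — independent of the other coefficients.
With the change, x* = 0.76/0.0051 = 149; it rises from 78.4.

x* ≈ 149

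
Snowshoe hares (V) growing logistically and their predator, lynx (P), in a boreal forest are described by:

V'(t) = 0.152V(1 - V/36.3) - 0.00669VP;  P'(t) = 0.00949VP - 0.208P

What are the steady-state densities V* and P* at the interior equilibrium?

V* ≈ 21.9, P* ≈ 9

From dP/dt = 0 with P > 0: 0.00949V* = 0.208, so V* = 21.9.
Substitute into dV/dt = 0: 0.152(1 - 21.9/36.3) = 0.00669P*.
The bracket is 0.396, giving P* = 0.0602/0.00669 = 9.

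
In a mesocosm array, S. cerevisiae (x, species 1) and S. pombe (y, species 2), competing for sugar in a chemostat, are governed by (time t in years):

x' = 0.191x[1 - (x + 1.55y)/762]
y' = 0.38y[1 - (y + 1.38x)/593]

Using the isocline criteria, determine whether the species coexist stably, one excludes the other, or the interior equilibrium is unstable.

Compare the nullcline intercepts: K1/α12 = 762/1.55 = 492 < K2 = 593; K2/α21 = 593/1.38 = 430 < K1 = 762.
Since both are reversed, neither can invade when rare; the interior point is a saddle.

unstable coexistence (outcome depends on initial conditions)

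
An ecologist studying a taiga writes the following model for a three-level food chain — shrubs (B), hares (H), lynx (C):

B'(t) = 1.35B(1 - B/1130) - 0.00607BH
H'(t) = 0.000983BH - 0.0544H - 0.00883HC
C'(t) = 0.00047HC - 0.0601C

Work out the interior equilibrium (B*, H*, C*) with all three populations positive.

From dC/dt = 0: 0.00047H* = 0.0601, so H* = 128.
From dB/dt = 0: 1.35(1 - B*/1130) = 0.00607·128, giving B* = 1130·(1 - 0.575) = 480.
From dH/dt = 0: 0.000983·480 - 0.0544 = 0.00883C*, so C* = 0.418/0.00883 = 47.3.

B* ≈ 480, H* ≈ 128, C* ≈ 47.3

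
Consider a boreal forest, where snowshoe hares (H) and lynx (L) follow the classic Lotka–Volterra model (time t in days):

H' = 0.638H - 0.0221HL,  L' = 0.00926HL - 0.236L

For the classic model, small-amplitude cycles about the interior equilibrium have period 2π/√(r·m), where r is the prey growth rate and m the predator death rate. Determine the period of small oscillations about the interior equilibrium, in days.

T ≈ 16.2 days

Here r = 0.638 and m = 0.236, so r·m = 0.151.
ω = √0.151 = 0.388 per day, hence T = 2π/ω ≈ 16.2 days.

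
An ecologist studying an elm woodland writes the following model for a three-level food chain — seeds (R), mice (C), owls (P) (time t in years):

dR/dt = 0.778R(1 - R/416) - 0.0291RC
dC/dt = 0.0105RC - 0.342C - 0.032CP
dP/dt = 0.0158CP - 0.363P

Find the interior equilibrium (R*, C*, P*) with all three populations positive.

From dP/dt = 0: 0.0158C* = 0.363, so C* = 23.
From dR/dt = 0: 0.778(1 - R*/416) = 0.0291·23, giving R* = 416·(1 - 0.859) = 58.5.
From dC/dt = 0: 0.0105·58.5 - 0.342 = 0.032P*, so P* = 0.272/0.032 = 8.51.

R* ≈ 58.5, C* ≈ 23, P* ≈ 8.51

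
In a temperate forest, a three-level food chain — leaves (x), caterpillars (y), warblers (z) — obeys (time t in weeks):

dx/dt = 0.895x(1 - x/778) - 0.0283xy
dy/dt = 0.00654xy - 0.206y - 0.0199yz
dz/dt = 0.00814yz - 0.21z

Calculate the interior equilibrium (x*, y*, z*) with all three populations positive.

From dz/dt = 0: 0.00814y* = 0.21, so y* = 25.8.
From dx/dt = 0: 0.895(1 - x*/778) = 0.0283·25.8, giving x* = 778·(1 - 0.816) = 143.
From dy/dt = 0: 0.00654·143 - 0.206 = 0.0199z*, so z* = 0.731/0.0199 = 36.8.

x* ≈ 143, y* ≈ 25.8, z* ≈ 36.8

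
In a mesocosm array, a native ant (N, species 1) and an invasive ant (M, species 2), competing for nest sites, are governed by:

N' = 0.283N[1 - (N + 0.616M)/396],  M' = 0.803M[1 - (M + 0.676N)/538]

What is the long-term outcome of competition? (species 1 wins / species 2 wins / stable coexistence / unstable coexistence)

Compare the nullcline intercepts: K1/α12 = 396/0.616 = 643 > K2 = 538; K2/α21 = 538/0.676 = 796 > K1 = 396.
Since both inequalities hold, each species can invade when rare, so the interior equilibrium is stable.

stable coexistence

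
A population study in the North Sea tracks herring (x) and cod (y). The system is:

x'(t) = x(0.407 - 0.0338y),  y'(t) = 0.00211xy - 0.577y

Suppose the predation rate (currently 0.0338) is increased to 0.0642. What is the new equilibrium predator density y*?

At the interior fixed point, setting dx/dt = 0 with x > 0 fixes y* = (prey growth rate)/(xy coefficient) — independent of the other coefficients.
With the change, y* = 0.407/0.0642 = 6.34; it falls from 12.

y* ≈ 6.34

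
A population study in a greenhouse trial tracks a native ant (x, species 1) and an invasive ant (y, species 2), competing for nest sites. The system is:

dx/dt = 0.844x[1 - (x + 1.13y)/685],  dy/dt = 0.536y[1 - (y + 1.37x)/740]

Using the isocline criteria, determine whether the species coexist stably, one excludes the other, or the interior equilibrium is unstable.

Compare the nullcline intercepts: K1/α12 = 685/1.13 = 606 < K2 = 740; K2/α21 = 740/1.37 = 540 < K1 = 685.
Since both are reversed, neither can invade when rare; the interior point is a saddle.

unstable coexistence (outcome depends on initial conditions)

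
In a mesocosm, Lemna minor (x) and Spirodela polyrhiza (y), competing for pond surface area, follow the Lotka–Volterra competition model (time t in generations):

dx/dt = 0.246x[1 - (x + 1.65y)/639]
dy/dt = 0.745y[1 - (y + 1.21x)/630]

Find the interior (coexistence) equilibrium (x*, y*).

x* ≈ 402, y* ≈ 144

Setting both brackets to zero gives the nullclines x + 1.65y = 639 and 1.21x + y = 630.
Substituting y = 630 - 1.21x into the first: x(1 - 1.65·1.21) = 639 - 1.65·630.
So x* = -400/-0.996 = 402, and then y* = 630 - 1.21·402 = 144.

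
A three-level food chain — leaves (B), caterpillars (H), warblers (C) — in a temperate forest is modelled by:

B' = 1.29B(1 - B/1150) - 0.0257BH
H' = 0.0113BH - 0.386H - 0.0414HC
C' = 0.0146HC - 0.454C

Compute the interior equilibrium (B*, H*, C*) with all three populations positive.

B* ≈ 438, H* ≈ 31.1, C* ≈ 110

From dC/dt = 0: 0.0146H* = 0.454, so H* = 31.1.
From dB/dt = 0: 1.29(1 - B*/1150) = 0.0257·31.1, giving B* = 1150·(1 - 0.62) = 438.
From dH/dt = 0: 0.0113·438 - 0.386 = 0.0414C*, so C* = 4.56/0.0414 = 110.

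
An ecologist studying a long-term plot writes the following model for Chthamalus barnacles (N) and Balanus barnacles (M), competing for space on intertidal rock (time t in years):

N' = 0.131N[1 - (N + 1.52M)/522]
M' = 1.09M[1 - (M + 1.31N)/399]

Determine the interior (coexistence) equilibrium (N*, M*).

Setting both brackets to zero gives the nullclines N + 1.52M = 522 and 1.31N + M = 399.
Substituting M = 399 - 1.31N into the first: N(1 - 1.52·1.31) = 522 - 1.52·399.
So N* = -84.5/-0.991 = 85.2, and then M* = 399 - 1.31·85.2 = 287.

N* ≈ 85.2, M* ≈ 287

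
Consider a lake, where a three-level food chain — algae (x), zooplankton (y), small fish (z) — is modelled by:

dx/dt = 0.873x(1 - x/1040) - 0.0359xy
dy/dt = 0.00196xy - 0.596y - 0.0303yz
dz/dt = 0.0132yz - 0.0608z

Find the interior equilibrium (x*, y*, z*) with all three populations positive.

From dz/dt = 0: 0.0132y* = 0.0608, so y* = 4.61.
From dx/dt = 0: 0.873(1 - x*/1040) = 0.0359·4.61, giving x* = 1040·(1 - 0.189) = 843.
From dy/dt = 0: 0.00196·843 - 0.596 = 0.0303z*, so z* = 1.06/0.0303 = 34.9.

x* ≈ 843, y* ≈ 4.61, z* ≈ 34.9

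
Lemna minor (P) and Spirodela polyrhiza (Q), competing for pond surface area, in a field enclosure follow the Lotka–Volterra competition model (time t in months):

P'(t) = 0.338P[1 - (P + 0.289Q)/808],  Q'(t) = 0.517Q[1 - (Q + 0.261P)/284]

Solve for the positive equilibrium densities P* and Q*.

P* ≈ 785, Q* ≈ 79.1

Setting both brackets to zero gives the nullclines P + 0.289Q = 808 and 0.261P + Q = 284.
Substituting Q = 284 - 0.261P into the first: P(1 - 0.289·0.261) = 808 - 0.289·284.
So P* = 726/0.925 = 785, and then Q* = 284 - 0.261·785 = 79.1.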